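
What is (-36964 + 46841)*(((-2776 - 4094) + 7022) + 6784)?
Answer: 68506872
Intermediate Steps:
(-36964 + 46841)*(((-2776 - 4094) + 7022) + 6784) = 9877*((-6870 + 7022) + 6784) = 9877*(152 + 6784) = 9877*6936 = 68506872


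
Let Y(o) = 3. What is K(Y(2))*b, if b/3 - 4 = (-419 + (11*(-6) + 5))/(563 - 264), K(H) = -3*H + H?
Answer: -12888/299 ≈ -43.104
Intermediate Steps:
K(H) = -2*H
b = 2148/299 (b = 12 + 3*((-419 + (11*(-6) + 5))/(563 - 264)) = 12 + 3*((-419 + (-66 + 5))/299) = 12 + 3*((-419 - 61)*(1/299)) = 12 + 3*(-480*1/299) = 12 + 3*(-480/299) = 12 - 1440/299 = 2148/299 ≈ 7.1839)
K(Y(2))*b = -2*3*(2148/299) = -6*2148/299 = -12888/299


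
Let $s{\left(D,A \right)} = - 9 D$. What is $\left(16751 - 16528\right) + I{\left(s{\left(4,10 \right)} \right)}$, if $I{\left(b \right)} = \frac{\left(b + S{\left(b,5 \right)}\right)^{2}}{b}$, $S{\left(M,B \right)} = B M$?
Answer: $-1073$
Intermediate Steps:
$I{\left(b \right)} = 36 b$ ($I{\left(b \right)} = \frac{\left(b + 5 b\right)^{2}}{b} = \frac{\left(6 b\right)^{2}}{b} = \frac{36 b^{2}}{b} = 36 b$)
$\left(16751 - 16528\right) + I{\left(s{\left(4,10 \right)} \right)} = \left(16751 - 16528\right) + 36 \left(\left(-9\right) 4\right) = 223 + 36 \left(-36\right) = 223 - 1296 = -1073$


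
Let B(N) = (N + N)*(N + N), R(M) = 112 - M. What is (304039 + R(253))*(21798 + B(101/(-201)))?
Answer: 267643516224196/40401 ≈ 6.6247e+9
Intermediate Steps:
B(N) = 4*N² (B(N) = (2*N)*(2*N) = 4*N²)
(304039 + R(253))*(21798 + B(101/(-201))) = (304039 + (112 - 1*253))*(21798 + 4*(101/(-201))²) = (304039 + (112 - 253))*(21798 + 4*(101*(-1/201))²) = (304039 - 141)*(21798 + 4*(-101/201)²) = 303898*(21798 + 4*(10201/40401)) = 303898*(21798 + 40804/40401) = 303898*(880701802/40401) = 267643516224196/40401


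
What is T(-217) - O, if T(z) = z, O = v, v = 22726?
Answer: -22943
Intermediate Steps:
O = 22726
T(-217) - O = -217 - 1*22726 = -217 - 22726 = -22943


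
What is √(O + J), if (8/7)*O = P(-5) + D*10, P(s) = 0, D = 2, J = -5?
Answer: 5*√2/2 ≈ 3.5355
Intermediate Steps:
O = 35/2 (O = 7*(0 + 2*10)/8 = 7*(0 + 20)/8 = (7/8)*20 = 35/2 ≈ 17.500)
√(O + J) = √(35/2 - 5) = √(25/2) = 5*√2/2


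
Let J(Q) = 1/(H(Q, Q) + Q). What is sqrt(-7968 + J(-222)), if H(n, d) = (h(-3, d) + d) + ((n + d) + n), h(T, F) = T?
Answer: I*sqrt(9870512505)/1113 ≈ 89.264*I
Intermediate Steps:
H(n, d) = -3 + 2*d + 2*n (H(n, d) = (-3 + d) + ((n + d) + n) = (-3 + d) + ((d + n) + n) = (-3 + d) + (d + 2*n) = -3 + 2*d + 2*n)
J(Q) = 1/(-3 + 5*Q) (J(Q) = 1/((-3 + 2*Q + 2*Q) + Q) = 1/((-3 + 4*Q) + Q) = 1/(-3 + 5*Q))
sqrt(-7968 + J(-222)) = sqrt(-7968 + 1/(-3 + 5*(-222))) = sqrt(-7968 + 1/(-3 - 1110)) = sqrt(-7968 + 1/(-1113)) = sqrt(-7968 - 1/1113) = sqrt(-8868385/1113) = I*sqrt(9870512505)/1113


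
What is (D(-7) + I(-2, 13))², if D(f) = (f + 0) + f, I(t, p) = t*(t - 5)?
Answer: 0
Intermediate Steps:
I(t, p) = t*(-5 + t)
D(f) = 2*f (D(f) = f + f = 2*f)
(D(-7) + I(-2, 13))² = (2*(-7) - 2*(-5 - 2))² = (-14 - 2*(-7))² = (-14 + 14)² = 0² = 0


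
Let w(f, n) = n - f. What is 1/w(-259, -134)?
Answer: 1/125 ≈ 0.0080000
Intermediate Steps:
1/w(-259, -134) = 1/(-134 - 1*(-259)) = 1/(-134 + 259) = 1/125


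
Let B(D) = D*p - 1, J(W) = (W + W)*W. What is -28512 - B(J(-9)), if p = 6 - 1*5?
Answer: -28673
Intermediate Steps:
p = 1 (p = 6 - 5 = 1)
J(W) = 2*W² (J(W) = (2*W)*W = 2*W²)
B(D) = -1 + D (B(D) = D*1 - 1 = D - 1 = -1 + D)
-28512 - B(J(-9)) = -28512 - (-1 + 2*(-9)²) = -28512 - (-1 + 2*81) = -28512 - (-1 + 162) = -28512 - 1*161 = -28512 - 161 = -28673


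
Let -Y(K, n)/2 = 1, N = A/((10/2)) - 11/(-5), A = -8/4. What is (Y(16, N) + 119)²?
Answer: 13689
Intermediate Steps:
A = -2 (A = -8*¼ = -2)
N = 9/5 (N = -2/(10/2) - 11/(-5) = -2/(10*(½)) - 11*(-⅕) = -2/5 + 11/5 = -2*⅕ + 11/5 = -⅖ + 11/5 = 9/5 ≈ 1.8000)
Y(K, n) = -2 (Y(K, n) = -2*1 = -2)
(Y(16, N) + 119)² = (-2 + 119)² = 117² = 13689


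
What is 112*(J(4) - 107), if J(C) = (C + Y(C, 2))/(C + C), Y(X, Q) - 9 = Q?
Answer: -11774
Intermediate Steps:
Y(X, Q) = 9 + Q
J(C) = (11 + C)/(2*C) (J(C) = (C + (9 + 2))/(C + C) = (C + 11)/((2*C)) = (11 + C)*(1/(2*C)) = (11 + C)/(2*C))
112*(J(4) - 107) = 112*((1/2)*(11 + 4)/4 - 107) = 112*((1/2)*(1/4)*15 - 107) = 112*(15/8 - 107) = 112*(-841/8) = -11774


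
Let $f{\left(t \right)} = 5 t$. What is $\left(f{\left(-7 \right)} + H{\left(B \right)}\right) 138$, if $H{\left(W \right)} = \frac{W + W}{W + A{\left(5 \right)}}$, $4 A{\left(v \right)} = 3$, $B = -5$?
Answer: $- \frac{76590}{17} \approx -4505.3$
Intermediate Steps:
$A{\left(v \right)} = \frac{3}{4}$ ($A{\left(v \right)} = \frac{1}{4} \cdot 3 = \frac{3}{4}$)
$H{\left(W \right)} = \frac{2 W}{\frac{3}{4} + W}$ ($H{\left(W \right)} = \frac{W + W}{W + \frac{3}{4}} = \frac{2 W}{\frac{3}{4} + W}$)
$\left(f{\left(-7 \right)} + H{\left(B \right)}\right) 138 = \left(5 \left(-7\right) + 8 \left(-5\right) \frac{1}{3 + 4 \left(-5\right)}\right) 138 = \left(-35 + 8 \left(-5\right) \frac{1}{3 - 20}\right) 138 = \left(-35 + 8 \left(-5\right) \frac{1}{-17}\right) 138 = \left(-35 + 8 \left(-5\right) \left(- \frac{1}{17}\right)\right) 138 = \left(-35 + \frac{40}{17}\right) 138 = \left(- \frac{555}{17}\right) 138 = - \frac{76590}{17}$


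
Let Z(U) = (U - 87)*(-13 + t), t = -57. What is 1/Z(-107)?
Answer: 1/13580 ≈ 7.3638e-5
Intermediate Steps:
Z(U) = 6090 - 70*U (Z(U) = (U - 87)*(-13 - 57) = (-87 + U)*(-70) = 6090 - 70*U)
1/Z(-107) = 1/(6090 - 70*(-107)) = 1/(6090 + 7490) = 1/13580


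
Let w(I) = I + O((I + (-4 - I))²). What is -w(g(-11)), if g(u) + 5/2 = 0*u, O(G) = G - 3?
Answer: -21/2 ≈ -10.500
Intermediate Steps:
O(G) = -3 + G
g(u) = -5/2 (g(u) = -5/2 + 0*u = -5/2 + 0 = -5/2)
w(I) = 13 + I (w(I) = I + (-3 + (I + (-4 - I))²) = I + (-3 + (-4)²) = I + (-3 + 16) = I + 13 = 13 + I)
-w(g(-11)) = -(13 - 5/2) = -1*21/2 = -21/2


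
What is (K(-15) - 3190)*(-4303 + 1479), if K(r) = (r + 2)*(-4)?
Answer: 8861712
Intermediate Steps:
K(r) = -8 - 4*r (K(r) = (2 + r)*(-4) = -8 - 4*r)
(K(-15) - 3190)*(-4303 + 1479) = ((-8 - 4*(-15)) - 3190)*(-4303 + 1479) = ((-8 + 60) - 3190)*(-2824) = (52 - 3190)*(-2824) = -3138*(-2824) = 8861712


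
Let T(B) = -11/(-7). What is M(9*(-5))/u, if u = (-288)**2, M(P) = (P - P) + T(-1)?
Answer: 11/580608 ≈ 1.8946e-5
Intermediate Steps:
T(B) = 11/7 (T(B) = -11*(-1/7) = 11/7)
M(P) = 11/7 (M(P) = (P - P) + 11/7 = 0 + 11/7 = 11/7)
u = 82944
M(9*(-5))/u = (11/7)/82944 = (11/7)*(1/82944) = 11/580608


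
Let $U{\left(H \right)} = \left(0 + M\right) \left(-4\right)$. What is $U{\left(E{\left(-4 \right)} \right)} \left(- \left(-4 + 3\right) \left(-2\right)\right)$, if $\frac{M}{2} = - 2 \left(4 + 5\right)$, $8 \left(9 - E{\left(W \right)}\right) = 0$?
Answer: $-288$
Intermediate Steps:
$E{\left(W \right)} = 9$ ($E{\left(W \right)} = 9 - 0 = 9 + 0 = 9$)
$M = -36$ ($M = 2 \left(- 2 \left(4 + 5\right)\right) = 2 \left(\left(-2\right) 9\right) = 2 \left(-18\right) = -36$)
$U{\left(H \right)} = 144$ ($U{\left(H \right)} = \left(0 - 36\right) \left(-4\right) = \left(-36\right) \left(-4\right) = 144$)
$U{\left(E{\left(-4 \right)} \right)} \left(- \left(-4 + 3\right) \left(-2\right)\right) = 144 \left(- \left(-4 + 3\right) \left(-2\right)\right) = 144 \left(- \left(-1\right) \left(-2\right)\right) = 144 \left(\left(-1\right) 2\right) = 144 \left(-2\right) = -288$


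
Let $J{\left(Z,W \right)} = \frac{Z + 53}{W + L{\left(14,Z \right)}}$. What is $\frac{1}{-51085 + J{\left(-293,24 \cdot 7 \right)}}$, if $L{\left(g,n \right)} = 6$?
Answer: $- \frac{29}{1481505} \approx -1.9575 \cdot 10^{-5}$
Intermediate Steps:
$J{\left(Z,W \right)} = \frac{53 + Z}{6 + W}$ ($J{\left(Z,W \right)} = \frac{Z + 53}{W + 6} = \frac{53 + Z}{6 + W}$)
$\frac{1}{-51085 + J{\left(-293,24 \cdot 7 \right)}} = \frac{1}{-51085 + \frac{53 - 293}{6 + 24 \cdot 7}} = \frac{1}{-51085 + \frac{1}{6 + 168} \left(-240\right)} = \frac{1}{-51085 + \frac{1}{174} \left(-240\right)} = \frac{1}{-51085 - \frac{40}{29}} = \frac{1}{- \frac{1481505}{29}} = - \frac{29}{1481505}$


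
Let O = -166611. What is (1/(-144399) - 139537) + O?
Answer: -44207465053/144399 ≈ -3.0615e+5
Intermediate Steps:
(1/(-144399) - 139537) + O = (1/(-144399) - 139537) - 166611 = (-1/144399 - 139537) - 166611 = -20149003264/144399 - 166611 = -44207465053/144399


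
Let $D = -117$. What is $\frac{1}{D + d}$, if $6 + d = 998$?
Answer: $\frac{1}{875} \approx 0.0011429$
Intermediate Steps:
$d = 992$ ($d = -6 + 998 = 992$)
$\frac{1}{D + d} = \frac{1}{-117 + 992} = \frac{1}{875}$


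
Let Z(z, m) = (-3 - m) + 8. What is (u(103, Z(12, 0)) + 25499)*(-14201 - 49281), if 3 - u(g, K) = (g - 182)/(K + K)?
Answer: -8097097359/5 ≈ -1.6194e+9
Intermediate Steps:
Z(z, m) = 5 - m
u(g, K) = 3 - (-182 + g)/(2*K) (u(g, K) = 3 - (g - 182)/(K + K) = 3 - (-182 + g)/(2*K))
(u(103, Z(12, 0)) + 25499)*(-14201 - 49281) = ((182 - 1*103 + 6*(5 - 1*0))/(2*(5 - 1*0)) + 25499)*(-14201 - 49281) = ((182 - 103 + 6*(5 + 0))/(2*(5 + 0)) + 25499)*(-63482) = ((1/2)*(182 - 103 + 6*5)/5 + 25499)*(-63482) = ((1/2)*(1/5)*(182 - 103 + 30) + 25499)*(-63482) = ((1/2)*(1/5)*109 + 25499)*(-63482) = (109/10 + 25499)*(-63482) = (255099/10)*(-63482) = -8097097359/5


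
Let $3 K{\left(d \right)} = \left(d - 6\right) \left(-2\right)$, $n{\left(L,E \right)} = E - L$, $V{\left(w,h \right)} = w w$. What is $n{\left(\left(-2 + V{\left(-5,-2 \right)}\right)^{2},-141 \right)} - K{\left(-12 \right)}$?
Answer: $-682$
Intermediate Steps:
$V{\left(w,h \right)} = w^{2}$
$K{\left(d \right)} = 4 - \frac{2 d}{3}$ ($K{\left(d \right)} = \frac{\left(d - 6\right) \left(-2\right)}{3} = \frac{\left(-6 + d\right) \left(-2\right)}{3} = \frac{12 - 2 d}{3} = 4 - \frac{2 d}{3}$)
$n{\left(\left(-2 + V{\left(-5,-2 \right)}\right)^{2},-141 \right)} - K{\left(-12 \right)} = \left(-141 - \left(-2 + \left(-5\right)^{2}\right)^{2}\right) - \left(4 - -8\right) = \left(-141 - \left(-2 + 25\right)^{2}\right) - \left(4 + 8\right) = \left(-141 - 23^{2}\right) - 12 = \left(-141 - 529\right) - 12 = -670 - 12 = -682$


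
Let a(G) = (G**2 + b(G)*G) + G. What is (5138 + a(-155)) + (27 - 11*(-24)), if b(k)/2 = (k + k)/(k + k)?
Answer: 28989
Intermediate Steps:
b(k) = 2 (b(k) = 2*((k + k)/(k + k)) = 2*((2*k)/((2*k))) = 2*((2*k)*(1/(2*k))) = 2*1 = 2)
a(G) = G**2 + 3*G (a(G) = (G**2 + 2*G) + G = G**2 + 3*G)
(5138 + a(-155)) + (27 - 11*(-24)) = (5138 - 155*(3 - 155)) + (27 - 11*(-24)) = (5138 - 155*(-152)) + (27 + 264) = (5138 + 23560) + 291 = 28698 + 291 = 28989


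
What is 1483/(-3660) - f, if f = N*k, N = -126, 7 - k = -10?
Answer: 7838237/3660 ≈ 2141.6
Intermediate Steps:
k = 17 (k = 7 - 1*(-10) = 7 + 10 = 17)
f = -2142 (f = -126*17 = -2142)
1483/(-3660) - f = 1483/(-3660) - 1*(-2142) = 1483*(-1/3660) + 2142 = -1483/3660 + 2142 = 7838237/3660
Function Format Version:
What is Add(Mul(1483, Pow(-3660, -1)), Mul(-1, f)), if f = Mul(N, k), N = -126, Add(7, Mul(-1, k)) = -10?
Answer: Rational(7838237, 3660) ≈ 2141.6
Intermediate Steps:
k = 17 (k = Add(7, Mul(-1, -10)) = Add(7, 10) = 17)
f = -2142 (f = Mul(-126, 17) = -2142)
Add(Mul(1483, Pow(-3660, -1)), Mul(-1, f)) = Add(Mul(1483, Pow(-3660, -1)), Mul(-1, -2142)) = Add(Mul(1483, Rational(-1, 3660)), 2142) = Add(Rational(-1483, 3660), 2142) = Rational(7838237, 3660)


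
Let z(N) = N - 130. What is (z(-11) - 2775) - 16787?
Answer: -19703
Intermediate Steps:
z(N) = -130 + N
(z(-11) - 2775) - 16787 = ((-130 - 11) - 2775) - 16787 = (-141 - 2775) - 16787 = -2916 - 16787 = -19703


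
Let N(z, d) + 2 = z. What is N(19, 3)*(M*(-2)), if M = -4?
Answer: 136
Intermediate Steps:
N(z, d) = -2 + z
N(19, 3)*(M*(-2)) = (-2 + 19)*(-4*(-2)) = 17*8 = 136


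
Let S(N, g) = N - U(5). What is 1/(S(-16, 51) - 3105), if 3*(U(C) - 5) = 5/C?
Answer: -3/9379 ≈ -0.00031986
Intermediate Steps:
U(C) = 5 + 5/(3*C) (U(C) = 5 + (5/C)/3 = 5 + 5/(3*C))
S(N, g) = -16/3 + N (S(N, g) = N - (5 + (5/3)/5) = N - (5 + (5/3)*(⅕)) = N - (5 + ⅓) = N - 1*16/3 = N - 16/3 = -16/3 + N)
1/(S(-16, 51) - 3105) = 1/((-16/3 - 16) - 3105) = 1/(-64/3 - 3105) = 1/(-9379/3) = -3/9379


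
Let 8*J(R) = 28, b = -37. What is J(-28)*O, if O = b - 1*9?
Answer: -161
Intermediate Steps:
J(R) = 7/2 (J(R) = (1/8)*28 = 7/2)
O = -46 (O = -37 - 1*9 = -37 - 9 = -46)
J(-28)*O = (7/2)*(-46) = -161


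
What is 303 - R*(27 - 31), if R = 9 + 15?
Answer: 399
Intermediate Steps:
R = 24
303 - R*(27 - 31) = 303 - 24*(27 - 31) = 303 - 24*(-4) = 303 - 1*(-96) = 303 + 96 = 399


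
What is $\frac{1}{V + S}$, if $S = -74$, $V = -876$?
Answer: $- \frac{1}{950} \approx -0.0010526$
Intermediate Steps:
$\frac{1}{V + S} = \frac{1}{-876 - 74} = \frac{1}{-950} = - \frac{1}{950}$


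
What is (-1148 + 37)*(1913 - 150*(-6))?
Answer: -3125243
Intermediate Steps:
(-1148 + 37)*(1913 - 150*(-6)) = -1111*(1913 + 900) = -1111*2813 = -3125243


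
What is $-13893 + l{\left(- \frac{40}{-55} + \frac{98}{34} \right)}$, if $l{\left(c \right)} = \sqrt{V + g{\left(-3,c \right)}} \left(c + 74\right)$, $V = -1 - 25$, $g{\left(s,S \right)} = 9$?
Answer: $-13893 + \frac{14513 i \sqrt{17}}{187} \approx -13893.0 + 319.99 i$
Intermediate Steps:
$V = -26$
$l{\left(c \right)} = i \sqrt{17} \left(74 + c\right)$ ($l{\left(c \right)} = \sqrt{-26 + 9} \left(c + 74\right) = \sqrt{-17} \left(74 + c\right) = i \sqrt{17} \left(74 + c\right)$)
$-13893 + l{\left(- \frac{40}{-55} + \frac{98}{34} \right)} = -13893 + i \sqrt{17} \left(74 + \left(- \frac{40}{-55} + \frac{98}{34}\right)\right) = -13893 + i \sqrt{17} \left(74 + \left(\left(-40\right) \left(- \frac{1}{55}\right) + 98 \cdot \frac{1}{34}\right)\right) = -13893 + i \sqrt{17} \left(74 + \left(\frac{8}{11} + \frac{49}{17}\right)\right) = -13893 + i \sqrt{17} \left(74 + \frac{675}{187}\right) = -13893 + i \sqrt{17} \cdot \frac{14513}{187} = -13893 + \frac{14513 i \sqrt{17}}{187}$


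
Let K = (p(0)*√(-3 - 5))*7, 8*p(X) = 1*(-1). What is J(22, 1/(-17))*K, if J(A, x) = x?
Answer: 7*I*√2/68 ≈ 0.14558*I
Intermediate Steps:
p(X) = -⅛ (p(X) = (1*(-1))/8 = (⅛)*(-1) = -⅛)
K = -7*I*√2/4 (K = -√(-3 - 5)/8*7 = -I*√2/4*7 = -7*I*√2/4 ≈ -2.4749*I)
J(22, 1/(-17))*K = (-7*I*√2/4)/(-17) = -(-7)*I*√2/68 = 7*I*√2/68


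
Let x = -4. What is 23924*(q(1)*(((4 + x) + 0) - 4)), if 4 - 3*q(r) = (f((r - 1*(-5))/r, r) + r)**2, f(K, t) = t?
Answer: 0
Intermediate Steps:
q(r) = 4/3 - 4*r**2/3 (q(r) = 4/3 - (r + r)**2/3 = 4/3 - 4*r**2/3)
23924*(q(1)*(((4 + x) + 0) - 4)) = 23924*((4/3 - 4/3*1**2)*(((4 - 4) + 0) - 4)) = 23924*((4/3 - 4/3*1)*((0 + 0) - 4)) = 23924*((4/3 - 4/3)*(0 - 4)) = 23924*(0*(-4)) = 23924*0 = 0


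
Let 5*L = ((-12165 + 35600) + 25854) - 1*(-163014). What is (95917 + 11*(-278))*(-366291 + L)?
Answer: -150352835568/5 ≈ -3.0071e+10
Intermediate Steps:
L = 212303/5 (L = (((-12165 + 35600) + 25854) - 1*(-163014))/5 = ((23435 + 25854) + 163014)/5 = (49289 + 163014)/5 = (1/5)*212303 = 212303/5 ≈ 42461.)
(95917 + 11*(-278))*(-366291 + L) = (95917 + 11*(-278))*(-366291 + 212303/5) = (95917 - 3058)*(-1619152/5) = 92859*(-1619152/5) = -150352835568/5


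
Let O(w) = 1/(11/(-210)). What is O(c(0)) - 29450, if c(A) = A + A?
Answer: -324160/11 ≈ -29469.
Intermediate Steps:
c(A) = 2*A
O(w) = -210/11 (O(w) = 1/(11*(-1/210)) = 1/(-11/210) = -210/11)
O(c(0)) - 29450 = -210/11 - 29450 = -324160/11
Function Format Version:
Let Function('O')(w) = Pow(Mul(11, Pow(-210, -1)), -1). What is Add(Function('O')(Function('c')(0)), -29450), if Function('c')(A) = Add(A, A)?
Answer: Rational(-324160, 11) ≈ -29469.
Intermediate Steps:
Function('c')(A) = Mul(2, A)
Function('O')(w) = Rational(-210, 11) (Function('O')(w) = Pow(Mul(11, Rational(-1, 210)), -1) = Pow(Rational(-11, 210), -1) = Rational(-210, 11))
Add(Function('O')(Function('c')(0)), -29450) = Add(Rational(-210, 11), -29450) = Rational(-324160, 11)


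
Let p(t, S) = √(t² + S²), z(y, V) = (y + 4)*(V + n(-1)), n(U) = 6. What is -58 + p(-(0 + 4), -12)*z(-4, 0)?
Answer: -58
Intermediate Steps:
z(y, V) = (4 + y)*(6 + V) (z(y, V) = (y + 4)*(V + 6) = (4 + y)*(6 + V))
p(t, S) = √(S² + t²)
-58 + p(-(0 + 4), -12)*z(-4, 0) = -58 + √((-12)² + (-(0 + 4))²)*(24 + 4*0 + 6*(-4) + 0*(-4)) = -58 + √(144 + (-1*4)²)*(24 + 0 - 24 + 0) = -58 + √(144 + (-4)²)*0 = -58 + √(144 + 16)*0 = -58 + √160*0 = -58 + (4*√10)*0 = -58 + 0 = -58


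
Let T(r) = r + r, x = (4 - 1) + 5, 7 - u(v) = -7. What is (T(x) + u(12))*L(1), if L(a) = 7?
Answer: 210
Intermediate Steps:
u(v) = 14 (u(v) = 7 - 1*(-7) = 7 + 7 = 14)
x = 8 (x = 3 + 5 = 8)
T(r) = 2*r
(T(x) + u(12))*L(1) = (2*8 + 14)*7 = (16 + 14)*7 = 30*7 = 210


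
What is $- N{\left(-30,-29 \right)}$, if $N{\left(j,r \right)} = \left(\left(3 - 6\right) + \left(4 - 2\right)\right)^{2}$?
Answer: $-1$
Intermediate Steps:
$N{\left(j,r \right)} = 1$ ($N{\left(j,r \right)} = \left(\left(3 - 6\right) + \left(4 - 2\right)\right)^{2} = \left(-3 + 2\right)^{2} = \left(-1\right)^{2} = 1$)
$- N{\left(-30,-29 \right)} = \left(-1\right) 1 = -1$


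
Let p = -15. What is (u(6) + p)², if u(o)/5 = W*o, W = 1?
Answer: 225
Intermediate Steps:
u(o) = 5*o (u(o) = 5*(1*o) = 5*o)
(u(6) + p)² = (5*6 - 15)² = (30 - 15)² = 15² = 225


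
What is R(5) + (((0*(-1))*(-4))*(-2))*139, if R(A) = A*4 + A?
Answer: 25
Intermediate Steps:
R(A) = 5*A (R(A) = 4*A + A = 5*A)
R(5) + (((0*(-1))*(-4))*(-2))*139 = 5*5 + (((0*(-1))*(-4))*(-2))*139 = 25 + ((0*(-4))*(-2))*139 = 25 + (0*(-2))*139 = 25 + 0*139 = 25 + 0 = 25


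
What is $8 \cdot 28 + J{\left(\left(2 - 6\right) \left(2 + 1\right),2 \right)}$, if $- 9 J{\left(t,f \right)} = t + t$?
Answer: $\frac{680}{3} \approx 226.67$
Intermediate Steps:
$J{\left(t,f \right)} = - \frac{2 t}{9}$ ($J{\left(t,f \right)} = - \frac{t + t}{9} = - \frac{2 t}{9}$)
$8 \cdot 28 + J{\left(\left(2 - 6\right) \left(2 + 1\right),2 \right)} = 8 \cdot 28 - \frac{2 \left(2 - 6\right) \left(2 + 1\right)}{9} = 224 - \frac{2 \left(2 - 6\right) 3}{9} = 224 - \frac{2 \left(\left(-4\right) 3\right)}{9} = 224 - - \frac{8}{3} = 224 + \frac{8}{3} = \frac{680}{3}$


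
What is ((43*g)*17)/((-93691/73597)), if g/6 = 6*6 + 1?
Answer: -11943468354/93691 ≈ -1.2748e+5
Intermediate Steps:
g = 222 (g = 6*(6*6 + 1) = 6*(36 + 1) = 6*37 = 222)
((43*g)*17)/((-93691/73597)) = ((43*222)*17)/((-93691/73597)) = (9546*17)/((-93691*1/73597)) = 162282/(-93691/73597) = 162282*(-73597/93691) = -11943468354/93691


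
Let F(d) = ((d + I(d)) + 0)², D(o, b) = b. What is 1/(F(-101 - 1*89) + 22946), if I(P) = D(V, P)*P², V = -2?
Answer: 1/47048487479046 ≈ 2.1255e-14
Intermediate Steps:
I(P) = P³ (I(P) = P*P² = P³)
F(d) = (d + d³)² (F(d) = ((d + d³) + 0)² = (d + d³)²)
1/(F(-101 - 1*89) + 22946) = 1/((-101 - 1*89)²*(1 + (-101 - 1*89)²)² + 22946) = 1/((-101 - 89)²*(1 + (-101 - 89)²)² + 22946) = 1/((-190)²*(1 + (-190)²)² + 22946) = 1/(36100*(1 + 36100)² + 22946) = 1/(36100*36101² + 22946) = 1/(36100*1303282201 + 22946) = 1/(47048487456100 + 22946) = 1/47048487479046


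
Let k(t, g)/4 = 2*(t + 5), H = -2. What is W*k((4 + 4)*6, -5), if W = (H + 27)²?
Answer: 265000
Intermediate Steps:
k(t, g) = 40 + 8*t (k(t, g) = 4*(2*(t + 5)) = 4*(2*(5 + t)) = 4*(10 + 2*t) = 40 + 8*t)
W = 625 (W = (-2 + 27)² = 25² = 625)
W*k((4 + 4)*6, -5) = 625*(40 + 8*((4 + 4)*6)) = 625*(40 + 8*(8*6)) = 625*(40 + 8*48) = 625*(40 + 384) = 625*424 = 265000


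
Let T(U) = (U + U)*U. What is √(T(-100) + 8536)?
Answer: 2*√7134 ≈ 168.93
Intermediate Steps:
T(U) = 2*U² (T(U) = (2*U)*U = 2*U²)
√(T(-100) + 8536) = √(2*(-100)² + 8536) = √(2*10000 + 8536) = √(20000 + 8536) = √28536 = 2*√7134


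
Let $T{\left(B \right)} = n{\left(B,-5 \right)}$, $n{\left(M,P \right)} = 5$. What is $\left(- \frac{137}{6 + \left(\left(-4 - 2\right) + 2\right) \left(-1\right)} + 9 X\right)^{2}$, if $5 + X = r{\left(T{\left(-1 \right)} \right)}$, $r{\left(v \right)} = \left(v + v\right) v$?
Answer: $\frac{15311569}{100} \approx 1.5312 \cdot 10^{5}$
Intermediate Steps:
$T{\left(B \right)} = 5$
$r{\left(v \right)} = 2 v^{2}$ ($r{\left(v \right)} = 2 v v = 2 v^{2}$)
$X = 45$ ($X = -5 + 2 \cdot 5^{2} = -5 + 2 \cdot 25 = -5 + 50 = 45$)
$\left(- \frac{137}{6 + \left(\left(-4 - 2\right) + 2\right) \left(-1\right)} + 9 X\right)^{2} = \left(- \frac{137}{6 + \left(\left(-4 - 2\right) + 2\right) \left(-1\right)} + 9 \cdot 45\right)^{2} = \left(- \frac{137}{6 + \left(-6 + 2\right) \left(-1\right)} + 405\right)^{2} = \left(- \frac{137}{6 - -4} + 405\right)^{2} = \left(- \frac{137}{6 + 4} + 405\right)^{2} = \left(- \frac{137}{10} + 405\right)^{2} = \left(\frac{3913}{10}\right)^{2} = \frac{15311569}{100}$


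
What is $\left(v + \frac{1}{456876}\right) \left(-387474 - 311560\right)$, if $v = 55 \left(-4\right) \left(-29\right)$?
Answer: $- \frac{2970251389739}{666} \approx -4.4598 \cdot 10^{9}$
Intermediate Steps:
$v = 6380$ ($v = \left(-220\right) \left(-29\right) = 6380$)
$\left(v + \frac{1}{456876}\right) \left(-387474 - 311560\right) = \left(6380 + \frac{1}{456876}\right) \left(-387474 - 311560\right) = \left(6380 + \frac{1}{456876}\right) \left(-699034\right) = \frac{2914868881}{456876} \left(-699034\right) = - \frac{2970251389739}{666}$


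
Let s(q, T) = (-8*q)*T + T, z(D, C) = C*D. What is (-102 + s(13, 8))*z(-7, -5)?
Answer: -32410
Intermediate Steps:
s(q, T) = T - 8*T*q (s(q, T) = -8*T*q + T = T - 8*T*q)
(-102 + s(13, 8))*z(-7, -5) = (-102 + 8*(1 - 8*13))*(-5*(-7)) = (-102 + 8*(1 - 104))*35 = (-102 + 8*(-103))*35 = (-102 - 824)*35 = -926*35 = -32410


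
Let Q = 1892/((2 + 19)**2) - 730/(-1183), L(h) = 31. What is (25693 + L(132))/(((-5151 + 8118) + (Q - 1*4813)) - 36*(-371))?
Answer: 479295999/214548632 ≈ 2.2340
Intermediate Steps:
Q = 365738/74529 (Q = 1892/(21**2) - 730*(-1/1183) = 1892/441 + 730/1183 = 365738/74529 ≈ 4.9073)
(25693 + L(132))/(((-5151 + 8118) + (Q - 1*4813)) - 36*(-371)) = (25693 + 31)/(((-5151 + 8118) + (365738/74529 - 1*4813)) - 36*(-371)) = 25724/((2967 + (365738/74529 - 4813)) + 13356) = 25724/((2967 - 358342339/74529) + 13356) = 25724/(-137214796/74529 + 13356) = 25724/(858194528/74529) = 25724*(74529/858194528) = 479295999/214548632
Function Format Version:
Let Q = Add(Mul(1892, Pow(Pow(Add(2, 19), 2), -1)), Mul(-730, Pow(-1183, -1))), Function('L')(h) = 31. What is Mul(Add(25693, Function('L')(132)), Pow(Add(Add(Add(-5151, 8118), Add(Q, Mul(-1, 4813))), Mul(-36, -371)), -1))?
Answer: Rational(479295999, 214548632) ≈ 2.2340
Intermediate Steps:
Q = Rational(365738, 74529) (Q = Add(Mul(1892, Pow(Pow(21, 2), -1)), Mul(-730, Rational(-1, 1183))) = Add(Mul(1892, Pow(441, -1)), Rational(730, 1183)) = Add(Mul(1892, Rational(1, 441)), Rational(730, 1183)) = Add(Rational(1892, 441), Rational(730, 1183)) = Rational(365738, 74529) ≈ 4.9073)
Mul(Add(25693, Function('L')(132)), Pow(Add(Add(Add(-5151, 8118), Add(Q, Mul(-1, 4813))), Mul(-36, -371)), -1)) = Mul(Add(25693, 31), Pow(Add(Add(Add(-5151, 8118), Add(Rational(365738, 74529), Mul(-1, 4813))), Mul(-36, -371)), -1)) = Mul(25724, Pow(Add(Add(2967, Add(Rational(365738, 74529), -4813)), 13356), -1)) = Mul(25724, Pow(Add(Add(2967, Rational(-358342339, 74529)), 13356), -1)) = Mul(25724, Pow(Add(Rational(-137214796, 74529), 13356), -1)) = Mul(25724, Pow(Rational(858194528, 74529), -1)) = Mul(25724, Rational(74529, 858194528)) = Rational(479295999, 214548632)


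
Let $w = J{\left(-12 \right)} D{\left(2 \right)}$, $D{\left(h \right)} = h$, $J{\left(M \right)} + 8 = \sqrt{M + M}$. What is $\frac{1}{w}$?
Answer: $- \frac{1}{22} - \frac{i \sqrt{6}}{88} \approx -0.045455 - 0.027835 i$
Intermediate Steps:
$J{\left(M \right)} = -8 + \sqrt{2} \sqrt{M}$ ($J{\left(M \right)} = -8 + \sqrt{M + M} = -8 + \sqrt{2 M} = -8 + \sqrt{2} \sqrt{M}$)
$w = -16 + 4 i \sqrt{6}$ ($w = \left(-8 + \sqrt{2} \sqrt{-12}\right) 2 = \left(-8 + \sqrt{2} \cdot 2 i \sqrt{3}\right) 2 = \left(-8 + 2 i \sqrt{6}\right) 2 = -16 + 4 i \sqrt{6} \approx -16.0 + 9.798 i$)
$\frac{1}{w} = \frac{1}{-16 + 4 i \sqrt{6}}$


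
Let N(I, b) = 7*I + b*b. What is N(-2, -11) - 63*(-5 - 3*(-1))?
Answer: 233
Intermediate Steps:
N(I, b) = b² + 7*I (N(I, b) = 7*I + b² = b² + 7*I)
N(-2, -11) - 63*(-5 - 3*(-1)) = ((-11)² + 7*(-2)) - 63*(-5 - 3*(-1)) = (121 - 14) - 63*(-5 + 3) = 107 - 63*(-2) = 107 + 126 = 233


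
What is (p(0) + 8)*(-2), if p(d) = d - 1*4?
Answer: -8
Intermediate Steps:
p(d) = -4 + d (p(d) = d - 4 = -4 + d)
(p(0) + 8)*(-2) = ((-4 + 0) + 8)*(-2) = (-4 + 8)*(-2) = 4*(-2) = -8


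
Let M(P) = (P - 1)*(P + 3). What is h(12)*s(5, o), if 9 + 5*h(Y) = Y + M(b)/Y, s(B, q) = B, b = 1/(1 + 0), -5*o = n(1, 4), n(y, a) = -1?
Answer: 3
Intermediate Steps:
o = ⅕ (o = -⅕*(-1) = ⅕ ≈ 0.20000)
b = 1 (b = 1/1 = 1)
M(P) = (-1 + P)*(3 + P)
h(Y) = -9/5 + Y/5 (h(Y) = -9/5 + (Y + (-3 + 1² + 2*1)/Y)/5 = -9/5 + (Y + (-3 + 1 + 2)/Y)/5 = -9/5 + (Y + 0/Y)/5 = -9/5 + (Y + 0)/5 = -9/5 + Y/5)
h(12)*s(5, o) = (-9/5 + (⅕)*12)*5 = (-9/5 + 12/5)*5 = (⅗)*5 = 3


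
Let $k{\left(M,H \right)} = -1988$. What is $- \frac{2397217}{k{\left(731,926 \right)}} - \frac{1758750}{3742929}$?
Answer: $\frac{2989705544531}{2480314284} \approx 1205.4$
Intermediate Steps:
$- \frac{2397217}{k{\left(731,926 \right)}} - \frac{1758750}{3742929} = - \frac{2397217}{-1988} - \frac{1758750}{3742929} = \left(-2397217\right) \left(- \frac{1}{1988}\right) - \frac{586250}{1247643} = \frac{2397217}{1988} - \frac{586250}{1247643} = \frac{2989705544531}{2480314284}$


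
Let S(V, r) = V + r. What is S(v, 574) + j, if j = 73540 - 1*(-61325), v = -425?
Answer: 135014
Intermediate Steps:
j = 134865 (j = 73540 + 61325 = 134865)
S(v, 574) + j = (-425 + 574) + 134865 = 149 + 134865 = 135014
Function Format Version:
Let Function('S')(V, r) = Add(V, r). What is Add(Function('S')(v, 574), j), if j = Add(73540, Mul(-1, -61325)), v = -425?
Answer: 135014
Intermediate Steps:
j = 134865 (j = Add(73540, 61325) = 134865)
Add(Function('S')(v, 574), j) = Add(Add(-425, 574), 134865) = Add(149, 134865) = 135014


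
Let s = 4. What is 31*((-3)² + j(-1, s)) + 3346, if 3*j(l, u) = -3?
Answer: 3594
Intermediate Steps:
j(l, u) = -1 (j(l, u) = (⅓)*(-3) = -1)
31*((-3)² + j(-1, s)) + 3346 = 31*((-3)² - 1) + 3346 = 31*(9 - 1) + 3346 = 31*8 + 3346 = 248 + 3346 = 3594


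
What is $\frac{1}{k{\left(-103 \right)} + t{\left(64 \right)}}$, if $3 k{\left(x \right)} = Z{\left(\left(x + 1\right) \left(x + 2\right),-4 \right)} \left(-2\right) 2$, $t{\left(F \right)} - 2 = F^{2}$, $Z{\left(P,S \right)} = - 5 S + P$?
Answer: $- \frac{3}{28994} \approx -0.00010347$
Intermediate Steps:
$Z{\left(P,S \right)} = P - 5 S$
$t{\left(F \right)} = 2 + F^{2}$
$k{\left(x \right)} = - \frac{80}{3} - \frac{4 \left(1 + x\right) \left(2 + x\right)}{3}$ ($k{\left(x \right)} = \frac{\left(\left(x + 1\right) \left(x + 2\right) - -20\right) \left(-2\right) 2}{3} = \frac{\left(\left(1 + x\right) \left(2 + x\right) + 20\right) \left(-2\right) 2}{3} = \frac{\left(20 + \left(1 + x\right) \left(2 + x\right)\right) \left(-2\right) 2}{3} = \frac{\left(-40 - 2 \left(1 + x\right) \left(2 + x\right)\right) 2}{3} = \frac{-80 - 4 \left(1 + x\right) \left(2 + x\right)}{3} = - \frac{80}{3} - \frac{4 \left(1 + x\right) \left(2 + x\right)}{3}$)
$\frac{1}{k{\left(-103 \right)} + t{\left(64 \right)}} = \frac{1}{\left(- \frac{88}{3} - -412 - \frac{4 \left(-103\right)^{2}}{3}\right) + \left(2 + 64^{2}\right)} = \frac{1}{\left(- \frac{88}{3} + 412 - \frac{42436}{3}\right) + \left(2 + 4096\right)} = \frac{1}{\left(- \frac{88}{3} + 412 - \frac{42436}{3}\right) + 4098} = \frac{1}{- \frac{41288}{3} + 4098} = \frac{1}{- \frac{28994}{3}} = - \frac{3}{28994}$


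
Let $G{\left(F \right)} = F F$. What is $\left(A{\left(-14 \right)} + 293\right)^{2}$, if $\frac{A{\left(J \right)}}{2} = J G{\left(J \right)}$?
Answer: $26988025$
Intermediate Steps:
$G{\left(F \right)} = F^{2}$
$A{\left(J \right)} = 2 J^{3}$ ($A{\left(J \right)} = 2 J J^{2} = 2 J^{3}$)
$\left(A{\left(-14 \right)} + 293\right)^{2} = \left(2 \left(-14\right)^{3} + 293\right)^{2} = \left(2 \left(-2744\right) + 293\right)^{2} = \left(-5488 + 293\right)^{2} = \left(-5195\right)^{2} = 26988025$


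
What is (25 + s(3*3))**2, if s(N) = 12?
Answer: 1369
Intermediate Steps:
(25 + s(3*3))**2 = (25 + 12)**2 = 37**2 = 1369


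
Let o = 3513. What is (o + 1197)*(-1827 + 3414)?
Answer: 7474770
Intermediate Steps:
(o + 1197)*(-1827 + 3414) = (3513 + 1197)*(-1827 + 3414) = 4710*1587 = 7474770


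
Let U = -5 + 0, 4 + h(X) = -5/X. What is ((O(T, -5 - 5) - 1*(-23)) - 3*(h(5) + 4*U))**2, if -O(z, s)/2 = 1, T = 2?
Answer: 9216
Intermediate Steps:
h(X) = -4 - 5/X
U = -5
O(z, s) = -2 (O(z, s) = -2*1 = -2)
((O(T, -5 - 5) - 1*(-23)) - 3*(h(5) + 4*U))**2 = ((-2 - 1*(-23)) - 3*((-4 - 5/5) + 4*(-5)))**2 = ((-2 + 23) - 3*((-4 - 5*1/5) - 20))**2 = (21 - 3*((-4 - 1) - 20))**2 = (21 - 3*(-5 - 20))**2 = (21 - 3*(-25))**2 = (21 + 75)**2 = 96**2 = 9216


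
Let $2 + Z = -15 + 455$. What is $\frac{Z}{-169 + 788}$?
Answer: $\frac{438}{619} \approx 0.70759$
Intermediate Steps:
$Z = 438$ ($Z = -2 + \left(-15 + 455\right) = -2 + 440 = 438$)
$\frac{Z}{-169 + 788} = \frac{438}{-169 + 788} = \frac{438}{619}$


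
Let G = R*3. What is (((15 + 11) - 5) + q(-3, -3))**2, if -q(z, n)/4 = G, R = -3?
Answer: 3249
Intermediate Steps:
G = -9 (G = -3*3 = -9)
q(z, n) = 36 (q(z, n) = -4*(-9) = 36)
(((15 + 11) - 5) + q(-3, -3))**2 = (((15 + 11) - 5) + 36)**2 = ((26 - 5) + 36)**2 = (21 + 36)**2 = 57**2 = 3249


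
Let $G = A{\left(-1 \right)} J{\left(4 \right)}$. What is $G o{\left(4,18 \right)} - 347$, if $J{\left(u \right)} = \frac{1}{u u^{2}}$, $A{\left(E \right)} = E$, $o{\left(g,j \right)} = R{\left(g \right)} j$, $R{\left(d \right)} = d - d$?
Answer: $-347$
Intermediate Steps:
$R{\left(d \right)} = 0$
$o{\left(g,j \right)} = 0$ ($o{\left(g,j \right)} = 0 j = 0$)
$J{\left(u \right)} = \frac{1}{u^{3}}$
$G = - \frac{1}{64} \approx -0.015625$
$G o{\left(4,18 \right)} - 347 = \left(- \frac{1}{64}\right) 0 - 347 = 0 - 347 = -347$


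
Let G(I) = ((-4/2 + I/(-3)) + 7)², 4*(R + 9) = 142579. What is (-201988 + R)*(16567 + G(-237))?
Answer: -15718956807/4 ≈ -3.9297e+9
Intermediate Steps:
R = 142543/4 (R = -9 + (¼)*142579 = -9 + 142579/4 = 142543/4 ≈ 35636.)
G(I) = (5 - I/3)² (G(I) = ((-4*½ + I*(-⅓)) + 7)² = ((-2 - I/3) + 7)² = (5 - I/3)²)
(-201988 + R)*(16567 + G(-237)) = (-201988 + 142543/4)*(16567 + (-15 - 237)²/9) = -665409*(16567 + (⅑)*(-252)²)/4 = -665409*(16567 + (⅑)*63504)/4 = -665409*(16567 + 7056)/4 = -665409/4*23623 = -15718956807/4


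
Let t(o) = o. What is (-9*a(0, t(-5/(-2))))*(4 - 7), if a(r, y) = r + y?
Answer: 135/2 ≈ 67.500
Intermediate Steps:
(-9*a(0, t(-5/(-2))))*(4 - 7) = (-9*(0 - 5/(-2)))*(4 - 7) = -9*(0 - 5*(-½))*(-3) = -9*(0 + 5/2)*(-3) = -9*5/2*(-3) = -45/2*(-3) = 135/2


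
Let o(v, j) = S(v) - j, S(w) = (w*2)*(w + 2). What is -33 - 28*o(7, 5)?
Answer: -3421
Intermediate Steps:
S(w) = 2*w*(2 + w) (S(w) = (2*w)*(2 + w) = 2*w*(2 + w))
o(v, j) = -j + 2*v*(2 + v) (o(v, j) = 2*v*(2 + v) - j = -j + 2*v*(2 + v))
-33 - 28*o(7, 5) = -33 - 28*(-1*5 + 2*7*(2 + 7)) = -33 - 28*(-5 + 2*7*9) = -33 - 28*(-5 + 126) = -33 - 28*121 = -33 - 3388 = -3421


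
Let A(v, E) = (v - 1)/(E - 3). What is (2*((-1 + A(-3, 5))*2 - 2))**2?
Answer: 256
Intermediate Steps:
A(v, E) = (-1 + v)/(-3 + E)
(2*((-1 + A(-3, 5))*2 - 2))**2 = (2*((-1 + (-1 - 3)/(-3 + 5))*2 - 2))**2 = (2*((-1 - 4/2)*2 - 2))**2 = (2*((-1 + (1/2)*(-4))*2 - 2))**2 = (2*((-1 - 2)*2 - 2))**2 = (2*(-3*2 - 2))**2 = (2*(-6 - 2))**2 = (2*(-8))**2 = (-16)**2 = 256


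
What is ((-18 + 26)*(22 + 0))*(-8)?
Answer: -1408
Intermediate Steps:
((-18 + 26)*(22 + 0))*(-8) = (8*22)*(-8) = 176*(-8) = -1408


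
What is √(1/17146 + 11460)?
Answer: √3369071738506/17146 ≈ 107.05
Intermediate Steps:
√(1/17146 + 11460) = √(196493161/17146) = √3369071738506/17146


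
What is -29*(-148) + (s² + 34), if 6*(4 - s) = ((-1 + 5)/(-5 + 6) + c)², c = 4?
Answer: 39334/9 ≈ 4370.4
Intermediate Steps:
s = -20/3 (s = 4 - ((-1 + 5)/(-5 + 6) + 4)²/6 = 4 - (4/1 + 4)²/6 = 4 - (4*1 + 4)²/6 = 4 - (4 + 4)²/6 = 4 - ⅙*8² = 4 - ⅙*64 = 4 - 32/3 = -20/3 ≈ -6.6667)
-29*(-148) + (s² + 34) = -29*(-148) + ((-20/3)² + 34) = 4292 + (400/9 + 34) = 4292 + 706/9 = 39334/9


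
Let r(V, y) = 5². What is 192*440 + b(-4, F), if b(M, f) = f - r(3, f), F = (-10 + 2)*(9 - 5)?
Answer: 84423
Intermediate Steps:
r(V, y) = 25
F = -32 (F = -8*4 = -32)
b(M, f) = -25 + f (b(M, f) = f - 1*25 = f - 25 = -25 + f)
192*440 + b(-4, F) = 192*440 + (-25 - 32) = 84480 - 57 = 84423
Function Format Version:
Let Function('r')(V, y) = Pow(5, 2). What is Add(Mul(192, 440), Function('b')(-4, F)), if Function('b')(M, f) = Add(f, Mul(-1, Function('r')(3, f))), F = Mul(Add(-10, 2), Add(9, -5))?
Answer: 84423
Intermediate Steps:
Function('r')(V, y) = 25
F = -32 (F = Mul(-8, 4) = -32)
Function('b')(M, f) = Add(-25, f) (Function('b')(M, f) = Add(f, Mul(-1, 25)) = Add(f, -25) = Add(-25, f))
Add(Mul(192, 440), Function('b')(-4, F)) = Add(Mul(192, 440), Add(-25, -32)) = Add(84480, -57) = 84423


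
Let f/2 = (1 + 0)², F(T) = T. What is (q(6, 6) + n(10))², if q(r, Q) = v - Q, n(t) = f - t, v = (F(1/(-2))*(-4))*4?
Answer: 36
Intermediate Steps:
v = 8 (v = (-4/(-2))*4 = -½*(-4)*4 = 2*4 = 8)
f = 2 (f = 2*(1 + 0)² = 2*1² = 2*1 = 2)
n(t) = 2 - t
q(r, Q) = 8 - Q
(q(6, 6) + n(10))² = ((8 - 1*6) + (2 - 1*10))² = ((8 - 6) + (2 - 10))² = (2 - 8)² = (-6)² = 36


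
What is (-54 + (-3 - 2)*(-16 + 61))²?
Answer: 77841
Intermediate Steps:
(-54 + (-3 - 2)*(-16 + 61))² = (-54 - 5*45)² = (-54 - 225)² = (-279)² = 77841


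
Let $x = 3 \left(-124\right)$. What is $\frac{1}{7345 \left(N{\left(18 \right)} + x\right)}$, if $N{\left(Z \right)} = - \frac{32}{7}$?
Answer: $- \frac{7}{19361420} \approx -3.6154 \cdot 10^{-7}$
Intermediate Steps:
$N{\left(Z \right)} = - \frac{32}{7}$ ($N{\left(Z \right)} = \left(-32\right) \frac{1}{7} = - \frac{32}{7}$)
$x = -372$
$\frac{1}{7345 \left(N{\left(18 \right)} + x\right)} = \frac{1}{7345 \left(- \frac{32}{7} - 372\right)} = \frac{1}{7345 \left(- \frac{2636}{7}\right)} = \frac{1}{7345} \left(- \frac{7}{2636}\right) = - \frac{7}{19361420}$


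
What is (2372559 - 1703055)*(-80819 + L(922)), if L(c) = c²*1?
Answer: 515025994560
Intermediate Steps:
L(c) = c²
(2372559 - 1703055)*(-80819 + L(922)) = (2372559 - 1703055)*(-80819 + 922²) = 669504*(-80819 + 850084) = 669504*769265 = 515025994560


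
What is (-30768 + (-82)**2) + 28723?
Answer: 4679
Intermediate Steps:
(-30768 + (-82)**2) + 28723 = (-30768 + 6724) + 28723 = -24044 + 28723 = 4679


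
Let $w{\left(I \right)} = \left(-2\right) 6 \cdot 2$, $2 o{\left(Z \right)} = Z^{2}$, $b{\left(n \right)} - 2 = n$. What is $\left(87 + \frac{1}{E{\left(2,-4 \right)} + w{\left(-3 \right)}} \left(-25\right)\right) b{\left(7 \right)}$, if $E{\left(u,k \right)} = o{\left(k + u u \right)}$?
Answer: $\frac{6339}{8} \approx 792.38$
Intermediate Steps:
$b{\left(n \right)} = 2 + n$
$o{\left(Z \right)} = \frac{Z^{2}}{2}$
$E{\left(u,k \right)} = \frac{\left(k + u^{2}\right)^{2}}{2}$ ($E{\left(u,k \right)} = \frac{\left(k + u u\right)^{2}}{2} = \frac{\left(k + u^{2}\right)^{2}}{2}$)
$w{\left(I \right)} = -24$ ($w{\left(I \right)} = \left(-12\right) 2 = -24$)
$\left(87 + \frac{1}{E{\left(2,-4 \right)} + w{\left(-3 \right)}} \left(-25\right)\right) b{\left(7 \right)} = \left(87 + \frac{1}{\frac{\left(-4 + 2^{2}\right)^{2}}{2} - 24} \left(-25\right)\right) \left(2 + 7\right) = \left(87 + \frac{1}{\frac{\left(-4 + 4\right)^{2}}{2} - 24} \left(-25\right)\right) 9 = \left(87 + \frac{1}{\frac{0^{2}}{2} - 24} \left(-25\right)\right) 9 = \left(87 + \frac{1}{\frac{1}{2} \cdot 0 - 24} \left(-25\right)\right) 9 = \left(87 + \frac{1}{0 - 24} \left(-25\right)\right) 9 = \left(87 + \frac{1}{-24} \left(-25\right)\right) 9 = \left(87 - - \frac{25}{24}\right) 9 = \left(87 + \frac{25}{24}\right) 9 = \frac{2113}{24} \cdot 9 = \frac{6339}{8}$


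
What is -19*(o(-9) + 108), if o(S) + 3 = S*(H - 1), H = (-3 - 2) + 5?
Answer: -2166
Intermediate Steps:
H = 0 (H = -5 + 5 = 0)
o(S) = -3 - S (o(S) = -3 + S*(0 - 1) = -3 + S*(-1) = -3 - S)
-19*(o(-9) + 108) = -19*((-3 - 1*(-9)) + 108) = -19*((-3 + 9) + 108) = -19*(6 + 108) = -19*114 = -2166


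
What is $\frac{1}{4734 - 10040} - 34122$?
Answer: $- \frac{181051333}{5306} \approx -34122.0$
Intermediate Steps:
$\frac{1}{4734 - 10040} - 34122 = \frac{1}{-5306} - 34122 = - \frac{1}{5306} - 34122 = - \frac{181051333}{5306}$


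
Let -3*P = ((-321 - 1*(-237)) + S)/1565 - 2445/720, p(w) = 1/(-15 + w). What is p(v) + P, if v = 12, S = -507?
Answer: 208343/225360 ≈ 0.92449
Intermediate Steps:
P = 283463/225360 (P = -(((-321 - 1*(-237)) - 507)/1565 - 2445/720)/3 = -(((-321 + 237) - 507)*(1/1565) - 2445*1/720)/3 = -((-84 - 507)*(1/1565) - 163/48)/3 = -(-591*1/1565 - 163/48)/3 = -(-591/1565 - 163/48)/3 = -1/3*(-283463/75120) = 283463/225360 ≈ 1.2578)
p(v) + P = 1/(-15 + 12) + 283463/225360 = 1/(-3) + 283463/225360 = -1/3 + 283463/225360 = 208343/225360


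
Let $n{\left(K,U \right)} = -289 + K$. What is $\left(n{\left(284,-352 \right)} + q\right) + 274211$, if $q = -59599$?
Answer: $214607$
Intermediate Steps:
$\left(n{\left(284,-352 \right)} + q\right) + 274211 = \left(\left(-289 + 284\right) - 59599\right) + 274211 = \left(-5 - 59599\right) + 274211 = -59604 + 274211 = 214607$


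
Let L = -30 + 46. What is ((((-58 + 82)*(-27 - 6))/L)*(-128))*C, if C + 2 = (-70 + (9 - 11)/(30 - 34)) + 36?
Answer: -224928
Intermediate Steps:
L = 16
C = -71/2 (C = -2 + ((-70 + (9 - 11)/(30 - 34)) + 36) = -2 + ((-70 - 2/(-4)) + 36) = -2 + ((-70 - 2*(-¼)) + 36) = -2 + ((-70 + ½) + 36) = -2 + (-139/2 + 36) = -2 - 67/2 = -71/2 ≈ -35.500)
((((-58 + 82)*(-27 - 6))/L)*(-128))*C = ((((-58 + 82)*(-27 - 6))/16)*(-128))*(-71/2) = (((24*(-33))*(1/16))*(-128))*(-71/2) = (-792*1/16*(-128))*(-71/2) = -99/2*(-128)*(-71/2) = 6336*(-71/2) = -224928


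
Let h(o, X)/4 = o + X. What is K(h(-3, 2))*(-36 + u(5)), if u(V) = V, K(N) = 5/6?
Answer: -155/6 ≈ -25.833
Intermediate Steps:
h(o, X) = 4*X + 4*o (h(o, X) = 4*(o + X) = 4*(X + o) = 4*X + 4*o)
K(N) = ⅚ (K(N) = 5*(⅙) = ⅚)
K(h(-3, 2))*(-36 + u(5)) = 5*(-36 + 5)/6 = (⅚)*(-31) = -155/6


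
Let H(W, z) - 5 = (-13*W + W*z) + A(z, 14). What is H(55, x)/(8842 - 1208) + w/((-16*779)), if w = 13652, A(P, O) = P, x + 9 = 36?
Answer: -11777905/11893772 ≈ -0.99026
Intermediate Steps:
x = 27 (x = -9 + 36 = 27)
H(W, z) = 5 + z - 13*W + W*z (H(W, z) = 5 + ((-13*W + W*z) + z) = 5 + (z - 13*W + W*z) = 5 + z - 13*W + W*z)
H(55, x)/(8842 - 1208) + w/((-16*779)) = (5 + 27 - 13*55 + 55*27)/(8842 - 1208) + 13652/((-16*779)) = (5 + 27 - 715 + 1485)/7634 + 13652/(-12464) = 802*(1/7634) + 13652*(-1/12464) = 401/3817 - 3413/3116 = -11777905/11893772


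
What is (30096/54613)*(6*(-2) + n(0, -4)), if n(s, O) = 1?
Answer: -331056/54613 ≈ -6.0619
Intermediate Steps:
(30096/54613)*(6*(-2) + n(0, -4)) = (30096/54613)*(6*(-2) + 1) = (30096*(1/54613))*(-12 + 1) = (30096/54613)*(-11) = -331056/54613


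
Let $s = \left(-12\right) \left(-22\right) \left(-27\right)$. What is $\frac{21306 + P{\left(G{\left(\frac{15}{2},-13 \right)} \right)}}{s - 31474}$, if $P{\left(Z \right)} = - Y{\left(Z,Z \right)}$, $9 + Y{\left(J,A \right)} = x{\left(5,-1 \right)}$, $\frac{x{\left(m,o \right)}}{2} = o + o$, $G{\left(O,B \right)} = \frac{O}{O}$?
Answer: $- \frac{21319}{38602} \approx -0.55228$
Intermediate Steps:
$G{\left(O,B \right)} = 1$
$x{\left(m,o \right)} = 4 o$ ($x{\left(m,o \right)} = 2 \left(o + o\right) = 2 \cdot 2 o = 4 o$)
$Y{\left(J,A \right)} = -13$ ($Y{\left(J,A \right)} = -9 + 4 \left(-1\right) = -9 - 4 = -13$)
$s = -7128$ ($s = 264 \left(-27\right) = -7128$)
$P{\left(Z \right)} = 13$ ($P{\left(Z \right)} = \left(-1\right) \left(-13\right) = 13$)
$\frac{21306 + P{\left(G{\left(\frac{15}{2},-13 \right)} \right)}}{s - 31474} = \frac{21306 + 13}{-7128 - 31474} = \frac{21319}{-38602} = 21319 \left(- \frac{1}{38602}\right) = - \frac{21319}{38602}$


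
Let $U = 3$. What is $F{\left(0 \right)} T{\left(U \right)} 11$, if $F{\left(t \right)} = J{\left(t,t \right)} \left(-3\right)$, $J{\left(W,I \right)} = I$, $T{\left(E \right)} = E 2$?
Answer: $0$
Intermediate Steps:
$T{\left(E \right)} = 2 E$
$F{\left(t \right)} = - 3 t$ ($F{\left(t \right)} = t \left(-3\right) = - 3 t$)
$F{\left(0 \right)} T{\left(U \right)} 11 = \left(-3\right) 0 \cdot 2 \cdot 3 \cdot 11 = 0 \cdot 6 \cdot 11 = 0 \cdot 11 = 0$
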